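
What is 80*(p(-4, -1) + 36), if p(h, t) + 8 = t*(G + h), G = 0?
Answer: 2560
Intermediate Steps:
p(h, t) = -8 + h*t (p(h, t) = -8 + t*(0 + h) = -8 + t*h = -8 + h*t)
80*(p(-4, -1) + 36) = 80*((-8 - 4*(-1)) + 36) = 80*((-8 + 4) + 36) = 80*(-4 + 36) = 80*32 = 2560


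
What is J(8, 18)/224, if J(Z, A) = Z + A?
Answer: 13/112 ≈ 0.11607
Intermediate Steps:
J(Z, A) = A + Z
J(8, 18)/224 = (18 + 8)/224 = 26*(1/224) = 13/112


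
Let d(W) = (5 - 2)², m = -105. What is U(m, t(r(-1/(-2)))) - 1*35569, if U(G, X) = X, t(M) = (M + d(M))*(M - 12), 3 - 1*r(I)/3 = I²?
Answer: -570139/16 ≈ -35634.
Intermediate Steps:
d(W) = 9 (d(W) = 3² = 9)
r(I) = 9 - 3*I²
t(M) = (-12 + M)*(9 + M) (t(M) = (M + 9)*(M - 12) = (9 + M)*(-12 + M) = (-12 + M)*(9 + M))
U(m, t(r(-1/(-2)))) - 1*35569 = (-108 + (9 - 3*(-1/(-2))²)² - 3*(9 - 3*(-1/(-2))²)) - 1*35569 = (-108 + (9 - 3*(-1*(-½))²)² - 3*(9 - 3*(-1*(-½))²)) - 35569 = (-108 + (9 - 3*(½)²)² - 3*(9 - 3*(½)²)) - 35569 = (-108 + (9 - 3*¼)² - 3*(9 - 3*¼)) - 35569 = (-108 + (9 - ¾)² - 3*(9 - ¾)) - 35569 = (-108 + (33/4)² - 3*33/4) - 35569 = (-108 + 1089/16 - 99/4) - 35569 = -1035/16 - 35569 = -570139/16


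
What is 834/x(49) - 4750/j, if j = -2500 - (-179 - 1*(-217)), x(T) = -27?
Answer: -36823/1269 ≈ -29.017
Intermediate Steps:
j = -2538 (j = -2500 - (-179 + 217) = -2500 - 1*38 = -2500 - 38 = -2538)
834/x(49) - 4750/j = 834/(-27) - 4750/(-2538) = 834*(-1/27) - 4750*(-1/2538) = -278/9 + 2375/1269 = -36823/1269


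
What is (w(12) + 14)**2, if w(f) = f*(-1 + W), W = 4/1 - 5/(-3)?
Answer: 4900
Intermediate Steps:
W = 17/3 (W = 4*1 - 5*(-1/3) = 4 + 5/3 = 17/3 ≈ 5.6667)
w(f) = 14*f/3 (w(f) = f*(-1 + 17/3) = f*(14/3) = 14*f/3)
(w(12) + 14)**2 = ((14/3)*12 + 14)**2 = (56 + 14)**2 = 70**2 = 4900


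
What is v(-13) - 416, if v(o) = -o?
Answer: -403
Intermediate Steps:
v(-13) - 416 = -1*(-13) - 416 = 13 - 416 = -403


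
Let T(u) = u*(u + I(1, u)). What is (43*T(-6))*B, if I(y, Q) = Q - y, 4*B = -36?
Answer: -30186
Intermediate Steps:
B = -9 (B = (¼)*(-36) = -9)
T(u) = u*(-1 + 2*u) (T(u) = u*(u + (u - 1*1)) = u*(u + (u - 1)) = u*(u + (-1 + u)) = u*(-1 + 2*u))
(43*T(-6))*B = (43*(-6*(-1 + 2*(-6))))*(-9) = (43*(-6*(-1 - 12)))*(-9) = (43*(-6*(-13)))*(-9) = (43*78)*(-9) = 3354*(-9) = -30186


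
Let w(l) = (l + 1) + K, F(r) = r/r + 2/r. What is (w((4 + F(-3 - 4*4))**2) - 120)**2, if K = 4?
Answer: 1080173956/130321 ≈ 8288.6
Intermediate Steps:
F(r) = 1 + 2/r
w(l) = 5 + l (w(l) = (l + 1) + 4 = (1 + l) + 4 = 5 + l)
(w((4 + F(-3 - 4*4))**2) - 120)**2 = ((5 + (4 + (2 + (-3 - 4*4))/(-3 - 4*4))**2) - 120)**2 = ((5 + (4 + (2 + (-3 - 16))/(-3 - 16))**2) - 120)**2 = ((5 + (4 + (2 - 19)/(-19))**2) - 120)**2 = ((5 + (4 - 1/19*(-17))**2) - 120)**2 = ((5 + (4 + 17/19)**2) - 120)**2 = ((5 + (93/19)**2) - 120)**2 = ((5 + 8649/361) - 120)**2 = (10454/361 - 120)**2 = (-32866/361)**2 = 1080173956/130321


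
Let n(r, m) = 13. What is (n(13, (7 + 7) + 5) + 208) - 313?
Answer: -92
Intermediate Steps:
(n(13, (7 + 7) + 5) + 208) - 313 = (13 + 208) - 313 = 221 - 313 = -92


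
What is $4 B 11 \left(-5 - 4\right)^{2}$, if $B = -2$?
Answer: $-7128$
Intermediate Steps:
$4 B 11 \left(-5 - 4\right)^{2} = 4 \left(-2\right) 11 \left(-5 - 4\right)^{2} = \left(-8\right) 11 \left(-9\right)^{2} = \left(-88\right) 81 = -7128$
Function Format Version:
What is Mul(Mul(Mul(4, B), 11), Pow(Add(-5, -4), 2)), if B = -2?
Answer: -7128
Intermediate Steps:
Mul(Mul(Mul(4, B), 11), Pow(Add(-5, -4), 2)) = Mul(Mul(Mul(4, -2), 11), Pow(Add(-5, -4), 2)) = Mul(Mul(-8, 11), Pow(-9, 2)) = Mul(-88, 81) = -7128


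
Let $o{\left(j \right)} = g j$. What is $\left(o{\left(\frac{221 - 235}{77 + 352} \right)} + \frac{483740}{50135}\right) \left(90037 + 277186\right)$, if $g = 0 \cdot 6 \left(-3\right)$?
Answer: $\frac{35528090804}{10027} \approx 3.5432 \cdot 10^{6}$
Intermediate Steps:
$g = 0$ ($g = 0 \left(-3\right) = 0$)
$o{\left(j \right)} = 0$ ($o{\left(j \right)} = 0 j = 0$)
$\left(o{\left(\frac{221 - 235}{77 + 352} \right)} + \frac{483740}{50135}\right) \left(90037 + 277186\right) = \left(0 + \frac{483740}{50135}\right) \left(90037 + 277186\right) = \left(0 + 483740 \cdot \frac{1}{50135}\right) 367223 = \left(0 + \frac{96748}{10027}\right) 367223 = \frac{96748}{10027} \cdot 367223 = \frac{35528090804}{10027}$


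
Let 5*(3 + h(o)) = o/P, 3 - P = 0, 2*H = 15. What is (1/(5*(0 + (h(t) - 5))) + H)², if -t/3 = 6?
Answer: 29584/529 ≈ 55.924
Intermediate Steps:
H = 15/2 (H = (½)*15 = 15/2 ≈ 7.5000)
t = -18 (t = -3*6 = -18)
P = 3 (P = 3 - 1*0 = 3 + 0 = 3)
h(o) = -3 + o/15 (h(o) = -3 + (o/3)/5 = -3 + o/15)
(1/(5*(0 + (h(t) - 5))) + H)² = (1/(5*(0 + ((-3 + (1/15)*(-18)) - 5))) + 15/2)² = (1/(5*(0 + ((-3 - 6/5) - 5))) + 15/2)² = (1/(5*(0 + (-21/5 - 5))) + 15/2)² = (1/(5*(0 - 46/5)) + 15/2)² = (1/(5*(-46/5)) + 15/2)² = (1/(-46) + 15/2)² = (-1/46 + 15/2)² = (172/23)² = 29584/529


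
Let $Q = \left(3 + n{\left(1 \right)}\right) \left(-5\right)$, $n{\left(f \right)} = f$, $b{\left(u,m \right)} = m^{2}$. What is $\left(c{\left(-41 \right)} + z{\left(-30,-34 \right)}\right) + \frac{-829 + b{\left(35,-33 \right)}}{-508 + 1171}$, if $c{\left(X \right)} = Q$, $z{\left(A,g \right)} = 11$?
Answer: $- \frac{439}{51} \approx -8.6078$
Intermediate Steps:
$Q = -20$ ($Q = \left(3 + 1\right) \left(-5\right) = 4 \left(-5\right) = -20$)
$c{\left(X \right)} = -20$
$\left(c{\left(-41 \right)} + z{\left(-30,-34 \right)}\right) + \frac{-829 + b{\left(35,-33 \right)}}{-508 + 1171} = \left(-20 + 11\right) + \frac{-829 + \left(-33\right)^{2}}{-508 + 1171} = -9 + \frac{-829 + 1089}{663} = -9 + 260 \cdot \frac{1}{663} = -9 + \frac{20}{51} = - \frac{439}{51}$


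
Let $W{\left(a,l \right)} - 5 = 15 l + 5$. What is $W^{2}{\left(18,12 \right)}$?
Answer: $36100$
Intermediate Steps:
$W{\left(a,l \right)} = 10 + 15 l$ ($W{\left(a,l \right)} = 5 + \left(15 l + 5\right) = 5 + \left(5 + 15 l\right) = 10 + 15 l$)
$W^{2}{\left(18,12 \right)} = \left(10 + 15 \cdot 12\right)^{2} = \left(10 + 180\right)^{2} = 190^{2} = 36100$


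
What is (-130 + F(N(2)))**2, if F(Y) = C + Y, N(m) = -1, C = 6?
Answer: 15625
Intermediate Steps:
F(Y) = 6 + Y
(-130 + F(N(2)))**2 = (-130 + (6 - 1))**2 = (-130 + 5)**2 = (-125)**2 = 15625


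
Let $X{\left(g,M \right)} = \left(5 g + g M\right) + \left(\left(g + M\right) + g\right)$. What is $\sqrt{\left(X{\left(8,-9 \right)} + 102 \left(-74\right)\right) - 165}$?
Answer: $i \sqrt{7738} \approx 87.966 i$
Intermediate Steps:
$X{\left(g,M \right)} = M + 7 g + M g$ ($X{\left(g,M \right)} = \left(5 g + M g\right) + \left(\left(M + g\right) + g\right) = \left(5 g + M g\right) + \left(M + 2 g\right) = M + 7 g + M g$)
$\sqrt{\left(X{\left(8,-9 \right)} + 102 \left(-74\right)\right) - 165} = \sqrt{\left(\left(-9 + 7 \cdot 8 - 72\right) + 102 \left(-74\right)\right) - 165} = \sqrt{\left(\left(-9 + 56 - 72\right) - 7548\right) - 165} = \sqrt{\left(-25 - 7548\right) - 165} = \sqrt{-7573 - 165} = \sqrt{-7738} = i \sqrt{7738}$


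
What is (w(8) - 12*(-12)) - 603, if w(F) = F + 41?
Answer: -410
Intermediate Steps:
w(F) = 41 + F
(w(8) - 12*(-12)) - 603 = ((41 + 8) - 12*(-12)) - 603 = (49 + 144) - 603 = 193 - 603 = -410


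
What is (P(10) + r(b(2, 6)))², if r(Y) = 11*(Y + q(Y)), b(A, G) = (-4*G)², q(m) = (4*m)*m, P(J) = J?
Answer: 213291128160100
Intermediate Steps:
q(m) = 4*m²
b(A, G) = 16*G²
r(Y) = 11*Y + 44*Y² (r(Y) = 11*(Y + 4*Y²) = 11*Y + 44*Y²)
(P(10) + r(b(2, 6)))² = (10 + 11*(16*6²)*(1 + 4*(16*6²)))² = (10 + 11*(16*36)*(1 + 4*(16*36)))² = (10 + 11*576*(1 + 4*576))² = (10 + 11*576*(1 + 2304))² = (10 + 11*576*2305)² = (10 + 14604480)² = 14604490² = 213291128160100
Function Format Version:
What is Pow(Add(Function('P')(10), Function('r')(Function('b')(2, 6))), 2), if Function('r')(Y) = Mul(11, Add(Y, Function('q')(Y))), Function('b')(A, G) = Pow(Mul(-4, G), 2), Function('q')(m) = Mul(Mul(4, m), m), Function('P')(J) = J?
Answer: 213291128160100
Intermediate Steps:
Function('q')(m) = Mul(4, Pow(m, 2))
Function('b')(A, G) = Mul(16, Pow(G, 2))
Function('r')(Y) = Add(Mul(11, Y), Mul(44, Pow(Y, 2))) (Function('r')(Y) = Mul(11, Add(Y, Mul(4, Pow(Y, 2)))) = Add(Mul(11, Y), Mul(44, Pow(Y, 2))))
Pow(Add(Function('P')(10), Function('r')(Function('b')(2, 6))), 2) = Pow(Add(10, Mul(11, Mul(16, Pow(6, 2)), Add(1, Mul(4, Mul(16, Pow(6, 2)))))), 2) = Pow(Add(10, Mul(11, Mul(16, 36), Add(1, Mul(4, Mul(16, 36))))), 2) = Pow(Add(10, Mul(11, 576, Add(1, Mul(4, 576)))), 2) = Pow(Add(10, Mul(11, 576, Add(1, 2304))), 2) = Pow(Add(10, Mul(11, 576, 2305)), 2) = Pow(Add(10, 14604480), 2) = Pow(14604490, 2) = 213291128160100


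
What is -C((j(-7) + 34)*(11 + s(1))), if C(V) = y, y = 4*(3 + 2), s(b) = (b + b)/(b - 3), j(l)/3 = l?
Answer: -20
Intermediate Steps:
j(l) = 3*l
s(b) = 2*b/(-3 + b) (s(b) = (2*b)/(-3 + b) = 2*b/(-3 + b))
y = 20 (y = 4*5 = 20)
C(V) = 20
-C((j(-7) + 34)*(11 + s(1))) = -1*20 = -20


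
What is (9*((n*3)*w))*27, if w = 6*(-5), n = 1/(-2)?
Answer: 10935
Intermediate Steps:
n = -½ ≈ -0.50000
w = -30
(9*((n*3)*w))*27 = (9*(-½*3*(-30)))*27 = (9*(-3/2*(-30)))*27 = (9*45)*27 = 405*27 = 10935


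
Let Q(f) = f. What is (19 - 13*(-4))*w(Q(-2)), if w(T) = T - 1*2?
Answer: -284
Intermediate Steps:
w(T) = -2 + T (w(T) = T - 2 = -2 + T)
(19 - 13*(-4))*w(Q(-2)) = (19 - 13*(-4))*(-2 - 2) = (19 + 52)*(-4) = 71*(-4) = -284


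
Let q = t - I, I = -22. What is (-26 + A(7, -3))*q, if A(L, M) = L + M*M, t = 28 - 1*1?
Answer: -490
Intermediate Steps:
t = 27 (t = 28 - 1 = 27)
A(L, M) = L + M**2
q = 49 (q = 27 - 1*(-22) = 27 + 22 = 49)
(-26 + A(7, -3))*q = (-26 + (7 + (-3)**2))*49 = (-26 + (7 + 9))*49 = (-26 + 16)*49 = -10*49 = -490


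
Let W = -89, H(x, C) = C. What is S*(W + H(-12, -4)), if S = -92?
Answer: 8556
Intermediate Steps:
S*(W + H(-12, -4)) = -92*(-89 - 4) = -92*(-93) = 8556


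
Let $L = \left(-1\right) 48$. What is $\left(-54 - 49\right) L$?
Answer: $4944$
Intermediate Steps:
$L = -48$
$\left(-54 - 49\right) L = \left(-54 - 49\right) \left(-48\right) = \left(-103\right) \left(-48\right) = 4944$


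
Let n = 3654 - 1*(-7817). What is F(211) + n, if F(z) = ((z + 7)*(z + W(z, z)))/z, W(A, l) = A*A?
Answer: 57687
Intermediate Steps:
W(A, l) = A**2
n = 11471 (n = 3654 + 7817 = 11471)
F(z) = (7 + z)*(z + z**2)/z (F(z) = ((z + 7)*(z + z**2))/z = ((7 + z)*(z + z**2))/z = (7 + z)*(z + z**2)/z)
F(211) + n = (7 + 211**2 + 8*211) + 11471 = (7 + 44521 + 1688) + 11471 = 46216 + 11471 = 57687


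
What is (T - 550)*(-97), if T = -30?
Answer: 56260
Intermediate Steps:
(T - 550)*(-97) = (-30 - 550)*(-97) = -580*(-97) = 56260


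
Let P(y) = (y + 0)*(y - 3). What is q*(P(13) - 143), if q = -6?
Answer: 78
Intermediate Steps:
P(y) = y*(-3 + y)
q*(P(13) - 143) = -6*(13*(-3 + 13) - 143) = -6*(13*10 - 143) = -6*(130 - 143) = -6*(-13) = 78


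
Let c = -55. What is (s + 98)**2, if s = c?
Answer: 1849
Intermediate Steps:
s = -55
(s + 98)**2 = (-55 + 98)**2 = 43**2 = 1849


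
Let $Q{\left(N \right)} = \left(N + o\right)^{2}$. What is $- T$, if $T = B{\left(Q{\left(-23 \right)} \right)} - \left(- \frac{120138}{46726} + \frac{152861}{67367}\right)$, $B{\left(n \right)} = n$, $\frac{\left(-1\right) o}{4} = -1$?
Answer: $- \frac{568651551561}{1573895221} \approx -361.3$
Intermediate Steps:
$o = 4$ ($o = \left(-4\right) \left(-1\right) = 4$)
$Q{\left(N \right)} = \left(4 + N\right)^{2}$ ($Q{\left(N \right)} = \left(N + 4\right)^{2} = \left(4 + N\right)^{2}$)
$T = \frac{568651551561}{1573895221}$ ($T = \left(4 - 23\right)^{2} - \left(- \frac{120138}{46726} + \frac{152861}{67367}\right) = \left(-19\right)^{2} - \left(\left(-120138\right) \frac{1}{46726} + 152861 \cdot \frac{1}{67367}\right) = 361 - \left(- \frac{60069}{23363} + \frac{152861}{67367}\right) = 361 - - \frac{475376780}{1573895221} = 361 + \frac{475376780}{1573895221} = \frac{568651551561}{1573895221} \approx 361.3$)
$- T = \left(-1\right) \frac{568651551561}{1573895221} = - \frac{568651551561}{1573895221}$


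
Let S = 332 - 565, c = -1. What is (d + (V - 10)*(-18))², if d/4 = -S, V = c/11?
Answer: 150062500/121 ≈ 1.2402e+6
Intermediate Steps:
V = -1/11 ≈ -0.090909
S = -233
d = 932 (d = 4*(-1*(-233)) = 4*233 = 932)
(d + (V - 10)*(-18))² = (932 + (-1/11 - 10)*(-18))² = (932 - 111/11*(-18))² = (932 + 1998/11)² = (12250/11)² = 150062500/121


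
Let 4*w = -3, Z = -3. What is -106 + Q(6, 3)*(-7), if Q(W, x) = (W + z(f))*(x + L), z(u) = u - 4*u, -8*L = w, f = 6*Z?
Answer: -11243/8 ≈ -1405.4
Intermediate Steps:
f = -18 (f = 6*(-3) = -18)
w = -3/4 (w = (1/4)*(-3) = -3/4 ≈ -0.75000)
L = 3/32 (L = -1/8*(-3/4) = 3/32 ≈ 0.093750)
z(u) = -3*u
Q(W, x) = (54 + W)*(3/32 + x) (Q(W, x) = (W - 3*(-18))*(x + 3/32) = (W + 54)*(3/32 + x) = (54 + W)*(3/32 + x))
-106 + Q(6, 3)*(-7) = -106 + (81/16 + 54*3 + (3/32)*6 + 6*3)*(-7) = -106 + (81/16 + 162 + 9/16 + 18)*(-7) = -106 + (1485/8)*(-7) = -106 - 10395/8 = -11243/8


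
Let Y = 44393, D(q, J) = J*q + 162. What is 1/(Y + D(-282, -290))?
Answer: 1/126335 ≈ 7.9155e-6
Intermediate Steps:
D(q, J) = 162 + J*q
1/(Y + D(-282, -290)) = 1/(44393 + (162 - 290*(-282))) = 1/(44393 + (162 + 81780)) = 1/(44393 + 81942) = 1/126335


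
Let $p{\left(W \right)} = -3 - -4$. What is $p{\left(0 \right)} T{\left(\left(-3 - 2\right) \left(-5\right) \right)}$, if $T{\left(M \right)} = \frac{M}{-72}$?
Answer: $- \frac{25}{72} \approx -0.34722$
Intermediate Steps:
$p{\left(W \right)} = 1$ ($p{\left(W \right)} = -3 + 4 = 1$)
$T{\left(M \right)} = - \frac{M}{72}$ ($T{\left(M \right)} = M \left(- \frac{1}{72}\right) = - \frac{M}{72}$)
$p{\left(0 \right)} T{\left(\left(-3 - 2\right) \left(-5\right) \right)} = 1 \left(- \frac{\left(-3 - 2\right) \left(-5\right)}{72}\right) = 1 \left(- \frac{\left(-5\right) \left(-5\right)}{72}\right) = 1 \left(\left(- \frac{1}{72}\right) 25\right) = 1 \left(- \frac{25}{72}\right) = - \frac{25}{72}$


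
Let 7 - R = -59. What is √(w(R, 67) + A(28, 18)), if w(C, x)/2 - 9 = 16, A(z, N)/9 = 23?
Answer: √257 ≈ 16.031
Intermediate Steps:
R = 66 (R = 7 - 1*(-59) = 7 + 59 = 66)
A(z, N) = 207 (A(z, N) = 9*23 = 207)
w(C, x) = 50 (w(C, x) = 18 + 2*16 = 18 + 32 = 50)
√(w(R, 67) + A(28, 18)) = √(50 + 207) = √257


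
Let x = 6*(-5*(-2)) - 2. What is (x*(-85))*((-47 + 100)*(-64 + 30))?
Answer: 8883860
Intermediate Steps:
x = 58 (x = 6*10 - 2 = 60 - 2 = 58)
(x*(-85))*((-47 + 100)*(-64 + 30)) = (58*(-85))*((-47 + 100)*(-64 + 30)) = -261290*(-34) = -4930*(-1802) = 8883860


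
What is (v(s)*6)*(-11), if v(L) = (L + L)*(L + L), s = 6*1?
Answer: -9504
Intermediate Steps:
s = 6
v(L) = 4*L**2 (v(L) = (2*L)*(2*L) = 4*L**2)
(v(s)*6)*(-11) = ((4*6**2)*6)*(-11) = ((4*36)*6)*(-11) = (144*6)*(-11) = 864*(-11) = -9504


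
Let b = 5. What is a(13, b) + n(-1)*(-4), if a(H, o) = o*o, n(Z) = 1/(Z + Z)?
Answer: 27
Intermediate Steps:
n(Z) = 1/(2*Z)
a(H, o) = o²
a(13, b) + n(-1)*(-4) = 5² + ((½)/(-1))*(-4) = 25 + ((½)*(-1))*(-4) = 25 - ½*(-4) = 25 + 2 = 27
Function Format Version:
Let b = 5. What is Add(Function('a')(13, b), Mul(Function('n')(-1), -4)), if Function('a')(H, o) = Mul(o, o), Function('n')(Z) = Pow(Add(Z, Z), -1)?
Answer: 27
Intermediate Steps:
Function('n')(Z) = Mul(Rational(1, 2), Pow(Z, -1)) (Function('n')(Z) = Pow(Mul(2, Z), -1) = Mul(Rational(1, 2), Pow(Z, -1)))
Function('a')(H, o) = Pow(o, 2)
Add(Function('a')(13, b), Mul(Function('n')(-1), -4)) = Add(Pow(5, 2), Mul(Mul(Rational(1, 2), Pow(-1, -1)), -4)) = Add(25, Mul(Mul(Rational(1, 2), -1), -4)) = Add(25, Mul(Rational(-1, 2), -4)) = Add(25, 2) = 27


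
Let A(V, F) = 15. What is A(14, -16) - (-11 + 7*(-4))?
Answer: 54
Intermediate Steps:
A(14, -16) - (-11 + 7*(-4)) = 15 - (-11 + 7*(-4)) = 15 - (-11 - 28) = 15 - 1*(-39) = 15 + 39 = 54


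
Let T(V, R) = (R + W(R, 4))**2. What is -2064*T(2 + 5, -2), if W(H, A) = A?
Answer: -8256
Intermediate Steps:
T(V, R) = (4 + R)**2 (T(V, R) = (R + 4)**2 = (4 + R)**2)
-2064*T(2 + 5, -2) = -2064*(4 - 2)**2 = -2064*2**2 = -2064*4 = -8256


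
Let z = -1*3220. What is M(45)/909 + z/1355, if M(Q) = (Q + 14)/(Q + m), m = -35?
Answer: -5837971/2463390 ≈ -2.3699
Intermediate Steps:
M(Q) = (14 + Q)/(-35 + Q) (M(Q) = (Q + 14)/(Q - 35) = (14 + Q)/(-35 + Q))
z = -3220
M(45)/909 + z/1355 = ((14 + 45)/(-35 + 45))/909 - 3220/1355 = (59/10)*(1/909) - 3220*1/1355 = ((⅒)*59)*(1/909) - 644/271 = (59/10)*(1/909) - 644/271 = 59/9090 - 644/271 = -5837971/2463390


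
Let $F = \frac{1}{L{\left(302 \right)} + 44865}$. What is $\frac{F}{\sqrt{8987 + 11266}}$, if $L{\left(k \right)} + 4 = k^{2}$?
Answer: $\frac{\sqrt{20253}}{2755724445} \approx 5.1643 \cdot 10^{-8}$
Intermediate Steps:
$L{\left(k \right)} = -4 + k^{2}$
$F = \frac{1}{136065}$ ($F = \frac{1}{\left(-4 + 302^{2}\right) + 44865} = \frac{1}{\left(-4 + 91204\right) + 44865} = \frac{1}{91200 + 44865} = \frac{1}{136065} \approx 7.3494 \cdot 10^{-6}$)
$\frac{F}{\sqrt{8987 + 11266}} = \frac{1}{136065 \sqrt{8987 + 11266}} = \frac{1}{136065 \sqrt{20253}} = \frac{\frac{1}{20253} \sqrt{20253}}{136065} = \frac{\sqrt{20253}}{2755724445}$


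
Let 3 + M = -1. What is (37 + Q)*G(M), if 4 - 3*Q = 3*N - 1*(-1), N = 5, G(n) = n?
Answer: -132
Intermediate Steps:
M = -4 (M = -3 - 1 = -4)
Q = -4 (Q = 4/3 - (3*5 - 1*(-1))/3 = 4/3 - (15 + 1)/3 = 4/3 - ⅓*16 = 4/3 - 16/3 = -4)
(37 + Q)*G(M) = (37 - 4)*(-4) = 33*(-4) = -132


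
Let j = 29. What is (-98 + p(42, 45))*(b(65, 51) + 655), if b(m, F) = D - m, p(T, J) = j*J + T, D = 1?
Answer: 738159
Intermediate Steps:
p(T, J) = T + 29*J (p(T, J) = 29*J + T = T + 29*J)
b(m, F) = 1 - m
(-98 + p(42, 45))*(b(65, 51) + 655) = (-98 + (42 + 29*45))*((1 - 1*65) + 655) = (-98 + (42 + 1305))*((1 - 65) + 655) = (-98 + 1347)*(-64 + 655) = 1249*591 = 738159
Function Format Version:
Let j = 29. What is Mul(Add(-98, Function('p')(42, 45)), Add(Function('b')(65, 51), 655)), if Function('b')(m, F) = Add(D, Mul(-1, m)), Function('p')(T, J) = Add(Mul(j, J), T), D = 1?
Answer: 738159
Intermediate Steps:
Function('p')(T, J) = Add(T, Mul(29, J)) (Function('p')(T, J) = Add(Mul(29, J), T) = Add(T, Mul(29, J)))
Function('b')(m, F) = Add(1, Mul(-1, m))
Mul(Add(-98, Function('p')(42, 45)), Add(Function('b')(65, 51), 655)) = Mul(Add(-98, Add(42, Mul(29, 45))), Add(Add(1, Mul(-1, 65)), 655)) = Mul(Add(-98, Add(42, 1305)), Add(Add(1, -65), 655)) = Mul(Add(-98, 1347), Add(-64, 655)) = Mul(1249, 591) = 738159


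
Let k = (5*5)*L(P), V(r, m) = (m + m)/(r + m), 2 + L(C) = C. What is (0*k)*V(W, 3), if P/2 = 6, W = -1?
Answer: 0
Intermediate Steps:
P = 12 (P = 2*6 = 12)
L(C) = -2 + C
V(r, m) = 2*m/(m + r) (V(r, m) = (2*m)/(m + r) = 2*m/(m + r))
k = 250 (k = (5*5)*(-2 + 12) = 25*10 = 250)
(0*k)*V(W, 3) = (0*250)*(2*3/(3 - 1)) = 0*(2*3/2) = 0*(2*3*(½)) = 0*3 = 0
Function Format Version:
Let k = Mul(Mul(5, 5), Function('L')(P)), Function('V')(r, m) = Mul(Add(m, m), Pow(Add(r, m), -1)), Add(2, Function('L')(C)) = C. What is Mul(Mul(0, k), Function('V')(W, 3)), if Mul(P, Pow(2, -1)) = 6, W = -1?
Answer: 0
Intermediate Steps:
P = 12 (P = Mul(2, 6) = 12)
Function('L')(C) = Add(-2, C)
Function('V')(r, m) = Mul(2, m, Pow(Add(m, r), -1)) (Function('V')(r, m) = Mul(Mul(2, m), Pow(Add(m, r), -1)) = Mul(2, m, Pow(Add(m, r), -1)))
k = 250 (k = Mul(Mul(5, 5), Add(-2, 12)) = Mul(25, 10) = 250)
Mul(Mul(0, k), Function('V')(W, 3)) = Mul(Mul(0, 250), Mul(2, 3, Pow(Add(3, -1), -1))) = Mul(0, Mul(2, 3, Pow(2, -1))) = Mul(0, Mul(2, 3, Rational(1, 2))) = Mul(0, 3) = 0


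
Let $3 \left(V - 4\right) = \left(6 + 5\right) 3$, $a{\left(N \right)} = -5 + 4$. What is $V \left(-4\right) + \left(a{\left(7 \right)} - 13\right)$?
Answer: $-74$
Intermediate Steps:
$a{\left(N \right)} = -1$
$V = 15$ ($V = 4 + \frac{\left(6 + 5\right) 3}{3} = 4 + \frac{11 \cdot 3}{3} = 4 + \frac{1}{3} \cdot 33 = 4 + 11 = 15$)
$V \left(-4\right) + \left(a{\left(7 \right)} - 13\right) = 15 \left(-4\right) - 14 = -60 - 14 = -74$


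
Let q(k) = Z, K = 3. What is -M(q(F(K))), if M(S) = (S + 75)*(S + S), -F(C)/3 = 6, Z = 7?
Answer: -1148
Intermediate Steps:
F(C) = -18 (F(C) = -3*6 = -18)
q(k) = 7
M(S) = 2*S*(75 + S) (M(S) = (75 + S)*(2*S) = 2*S*(75 + S))
-M(q(F(K))) = -2*7*(75 + 7) = -2*7*82 = -1*1148 = -1148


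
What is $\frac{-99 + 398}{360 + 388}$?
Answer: $\frac{299}{748} \approx 0.39973$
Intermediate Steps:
$\frac{-99 + 398}{360 + 388} = \frac{299}{748}$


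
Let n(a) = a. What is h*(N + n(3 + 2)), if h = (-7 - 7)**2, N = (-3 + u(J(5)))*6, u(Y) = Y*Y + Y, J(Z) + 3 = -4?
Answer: 46844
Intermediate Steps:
J(Z) = -7 (J(Z) = -3 - 4 = -7)
u(Y) = Y + Y**2 (u(Y) = Y**2 + Y = Y + Y**2)
N = 234 (N = (-3 - 7*(1 - 7))*6 = (-3 - 7*(-6))*6 = (-3 + 42)*6 = 39*6 = 234)
h = 196 (h = (-14)**2 = 196)
h*(N + n(3 + 2)) = 196*(234 + (3 + 2)) = 196*(234 + 5) = 196*239 = 46844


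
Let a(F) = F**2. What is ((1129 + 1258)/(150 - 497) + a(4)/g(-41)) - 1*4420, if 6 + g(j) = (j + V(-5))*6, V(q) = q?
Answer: -216596683/48927 ≈ -4426.9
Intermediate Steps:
g(j) = -36 + 6*j (g(j) = -6 + (j - 5)*6 = -6 + (-5 + j)*6 = -6 + (-30 + 6*j) = -36 + 6*j)
((1129 + 1258)/(150 - 497) + a(4)/g(-41)) - 1*4420 = ((1129 + 1258)/(150 - 497) + 4**2/(-36 + 6*(-41))) - 1*4420 = (2387/(-347) + 16/(-36 - 246)) - 4420 = (2387*(-1/347) + 16/(-282)) - 4420 = (-2387/347 + 16*(-1/282)) - 4420 = (-2387/347 - 8/141) - 4420 = -339343/48927 - 4420 = -216596683/48927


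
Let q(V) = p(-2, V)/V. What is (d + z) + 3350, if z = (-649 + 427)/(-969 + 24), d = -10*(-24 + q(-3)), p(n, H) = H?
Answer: 1127774/315 ≈ 3580.2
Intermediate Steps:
q(V) = 1 (q(V) = V/V = 1)
d = 230 (d = -10*(-24 + 1) = -10*(-23) = 230)
z = 74/315 (z = -222/(-945) = -222*(-1/945) = 74/315 ≈ 0.23492)
(d + z) + 3350 = (230 + 74/315) + 3350 = 72524/315 + 3350 = 1127774/315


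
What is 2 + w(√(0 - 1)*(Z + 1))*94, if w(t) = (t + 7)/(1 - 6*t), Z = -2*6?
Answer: -58872/4357 - 44462*I/4357 ≈ -13.512 - 10.205*I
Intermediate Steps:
Z = -12
w(t) = (7 + t)/(1 - 6*t)
2 + w(√(0 - 1)*(Z + 1))*94 = 2 + ((-7 - √(0 - 1)*(-12 + 1))/(-1 + 6*(√(0 - 1)*(-12 + 1))))*94 = 2 + ((-7 - √(-1)*(-11))/(-1 + 6*(√(-1)*(-11))))*94 = 2 + ((-7 - I*(-11))/(-1 + 6*(I*(-11))))*94 = 2 + ((-7 - (-11)*I)/(-1 + 6*(-11*I)))*94 = 2 + ((-7 + 11*I)/(-1 - 66*I))*94 = 2 + (((-1 + 66*I)/4357)*(-7 + 11*I))*94 = 2 + ((-1 + 66*I)*(-7 + 11*I)/4357)*94 = 2 + 94*(-1 + 66*I)*(-7 + 11*I)/4357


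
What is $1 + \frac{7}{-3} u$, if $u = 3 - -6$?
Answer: $-20$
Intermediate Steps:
$u = 9$ ($u = 3 + 6 = 9$)
$1 + \frac{7}{-3} u = 1 + \frac{7}{-3} \cdot 9 = 1 + 7 \left(- \frac{1}{3}\right) 9 = 1 - 21 = -20$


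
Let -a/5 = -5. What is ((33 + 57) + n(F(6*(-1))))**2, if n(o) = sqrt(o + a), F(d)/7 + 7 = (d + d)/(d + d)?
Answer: (90 + I*sqrt(17))**2 ≈ 8083.0 + 742.16*I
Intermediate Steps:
F(d) = -42 (F(d) = -49 + 7*((d + d)/(d + d)) = -49 + 7*((2*d)/((2*d))) = -49 + 7*((2*d)*(1/(2*d))) = -49 + 7*1 = -49 + 7 = -42)
a = 25 (a = -5*(-5) = 25)
n(o) = sqrt(25 + o) (n(o) = sqrt(o + 25) = sqrt(25 + o))
((33 + 57) + n(F(6*(-1))))**2 = ((33 + 57) + sqrt(25 - 42))**2 = (90 + sqrt(-17))**2 = (90 + I*sqrt(17))**2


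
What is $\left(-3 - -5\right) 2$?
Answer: $4$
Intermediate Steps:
$\left(-3 - -5\right) 2 = \left(-3 + 5\right) 2 = 2 \cdot 2 = 4$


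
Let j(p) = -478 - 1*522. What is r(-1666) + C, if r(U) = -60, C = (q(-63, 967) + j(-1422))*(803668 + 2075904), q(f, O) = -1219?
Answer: -6389770328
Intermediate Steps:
j(p) = -1000 (j(p) = -478 - 522 = -1000)
C = -6389770268 (C = (-1219 - 1000)*(803668 + 2075904) = -2219*2879572 = -6389770268)
r(-1666) + C = -60 - 6389770268 = -6389770328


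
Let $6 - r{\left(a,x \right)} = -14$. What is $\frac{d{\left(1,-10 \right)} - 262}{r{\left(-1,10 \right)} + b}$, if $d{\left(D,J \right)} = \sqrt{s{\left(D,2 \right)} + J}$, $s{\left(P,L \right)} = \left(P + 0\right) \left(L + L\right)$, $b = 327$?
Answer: $- \frac{262}{347} + \frac{i \sqrt{6}}{347} \approx -0.75504 + 0.007059 i$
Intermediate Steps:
$r{\left(a,x \right)} = 20$ ($r{\left(a,x \right)} = 6 - -14 = 6 + 14 = 20$)
$s{\left(P,L \right)} = 2 L P$ ($s{\left(P,L \right)} = P 2 L = 2 L P$)
$d{\left(D,J \right)} = \sqrt{J + 4 D}$ ($d{\left(D,J \right)} = \sqrt{2 \cdot 2 D + J} = \sqrt{4 D + J} = \sqrt{J + 4 D}$)
$\frac{d{\left(1,-10 \right)} - 262}{r{\left(-1,10 \right)} + b} = \frac{\sqrt{-10 + 4 \cdot 1} - 262}{20 + 327} = \frac{\sqrt{-10 + 4} - 262}{347} = \left(\sqrt{-6} - 262\right) \frac{1}{347} = \left(i \sqrt{6} - 262\right) \frac{1}{347} = \left(-262 + i \sqrt{6}\right) \frac{1}{347} = - \frac{262}{347} + \frac{i \sqrt{6}}{347}$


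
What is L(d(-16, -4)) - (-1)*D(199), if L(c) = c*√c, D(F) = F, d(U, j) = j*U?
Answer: 711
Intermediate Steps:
d(U, j) = U*j
L(c) = c^(3/2)
L(d(-16, -4)) - (-1)*D(199) = (-16*(-4))^(3/2) - (-1)*199 = 64^(3/2) - 1*(-199) = 512 + 199 = 711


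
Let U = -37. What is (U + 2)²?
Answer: 1225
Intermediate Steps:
(U + 2)² = (-37 + 2)² = (-35)² = 1225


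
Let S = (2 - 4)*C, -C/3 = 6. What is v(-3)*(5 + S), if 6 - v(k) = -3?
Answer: 369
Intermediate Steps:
C = -18 (C = -3*6 = -18)
v(k) = 9 (v(k) = 6 - 1*(-3) = 6 + 3 = 9)
S = 36 (S = (2 - 4)*(-18) = -2*(-18) = 36)
v(-3)*(5 + S) = 9*(5 + 36) = 9*41 = 369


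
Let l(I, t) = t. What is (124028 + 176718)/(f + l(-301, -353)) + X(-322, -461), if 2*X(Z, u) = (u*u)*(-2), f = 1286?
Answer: -197981347/933 ≈ -2.1220e+5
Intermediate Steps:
X(Z, u) = -u**2 (X(Z, u) = ((u*u)*(-2))/2 = (u**2*(-2))/2 = (-2*u**2)/2 = -u**2)
(124028 + 176718)/(f + l(-301, -353)) + X(-322, -461) = (124028 + 176718)/(1286 - 353) - 1*(-461)**2 = 300746/933 - 1*212521 = 300746*(1/933) - 212521 = 300746/933 - 212521 = -197981347/933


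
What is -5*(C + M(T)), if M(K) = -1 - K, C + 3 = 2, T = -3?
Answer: -5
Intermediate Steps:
C = -1 (C = -3 + 2 = -1)
-5*(C + M(T)) = -5*(-1 + (-1 - 1*(-3))) = -5*(-1 + (-1 + 3)) = -5*(-1 + 2) = -5*1 = -5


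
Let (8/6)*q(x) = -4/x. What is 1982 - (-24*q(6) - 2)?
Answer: 1972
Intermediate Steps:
q(x) = -3/x (q(x) = 3*(-4/x)/4 = -3/x)
1982 - (-24*q(6) - 2) = 1982 - (-(-72)/6 - 2) = 1982 - (-24*(-½) - 2) = 1982 - (12 - 2) = 1982 - 1*10 = 1982 - 10 = 1972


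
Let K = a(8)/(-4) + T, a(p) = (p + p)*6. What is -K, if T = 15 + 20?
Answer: -11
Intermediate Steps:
a(p) = 12*p (a(p) = (2*p)*6 = 12*p)
T = 35
K = 11 (K = (12*8)/(-4) + 35 = 96*(-1/4) + 35 = -24 + 35 = 11)
-K = -1*11 = -11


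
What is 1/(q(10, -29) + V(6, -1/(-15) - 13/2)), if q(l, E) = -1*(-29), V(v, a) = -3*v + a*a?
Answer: 900/47149 ≈ 0.019088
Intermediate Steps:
V(v, a) = a**2 - 3*v (V(v, a) = -3*v + a**2 = a**2 - 3*v)
q(l, E) = 29
1/(q(10, -29) + V(6, -1/(-15) - 13/2)) = 1/(29 + ((-1/(-15) - 13/2)**2 - 3*6)) = 1/(29 + ((-1*(-1/15) - 13*1/2)**2 - 18)) = 1/(29 + ((1/15 - 13/2)**2 - 18)) = 1/(29 + ((-193/30)**2 - 18)) = 1/(29 + (37249/900 - 18)) = 1/(29 + 21049/900) = 1/(47149/900) = 900/47149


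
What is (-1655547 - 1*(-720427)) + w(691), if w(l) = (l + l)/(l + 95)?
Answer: -367501469/393 ≈ -9.3512e+5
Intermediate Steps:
w(l) = 2*l/(95 + l) (w(l) = (2*l)/(95 + l) = 2*l/(95 + l))
(-1655547 - 1*(-720427)) + w(691) = (-1655547 - 1*(-720427)) + 2*691/(95 + 691) = (-1655547 + 720427) + 2*691/786 = -935120 + 2*691*(1/786) = -935120 + 691/393 = -367501469/393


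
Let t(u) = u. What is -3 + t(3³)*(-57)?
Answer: -1542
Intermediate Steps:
-3 + t(3³)*(-57) = -3 + 3³*(-57) = -3 + 27*(-57) = -3 - 1539 = -1542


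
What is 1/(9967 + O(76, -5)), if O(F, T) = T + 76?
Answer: 1/10038 ≈ 9.9621e-5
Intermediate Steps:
O(F, T) = 76 + T
1/(9967 + O(76, -5)) = 1/(9967 + (76 - 5)) = 1/(9967 + 71) = 1/10038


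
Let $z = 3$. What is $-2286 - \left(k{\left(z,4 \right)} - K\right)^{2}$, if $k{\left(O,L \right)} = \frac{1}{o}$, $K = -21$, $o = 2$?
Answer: $- \frac{10993}{4} \approx -2748.3$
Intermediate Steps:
$k{\left(O,L \right)} = \frac{1}{2}$
$-2286 - \left(k{\left(z,4 \right)} - K\right)^{2} = -2286 - \left(\frac{1}{2} - -21\right)^{2} = -2286 - \left(\frac{1}{2} + 21\right)^{2} = -2286 - \left(\frac{43}{2}\right)^{2} = -2286 - \frac{1849}{4} = - \frac{10993}{4}$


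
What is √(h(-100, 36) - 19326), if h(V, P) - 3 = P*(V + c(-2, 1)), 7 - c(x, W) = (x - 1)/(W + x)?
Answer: 3*I*√2531 ≈ 150.93*I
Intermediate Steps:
c(x, W) = 7 - (-1 + x)/(W + x) (c(x, W) = 7 - (x - 1)/(W + x) = 7 - (-1 + x)/(W + x))
h(V, P) = 3 + P*(4 + V) (h(V, P) = 3 + P*(V + (1 + 6*(-2) + 7*1)/(1 - 2)) = 3 + P*(V + (1 - 12 + 7)/(-1)) = 3 + P*(V - 1*(-4)) = 3 + P*(V + 4) = 3 + P*(4 + V))
√(h(-100, 36) - 19326) = √((3 + 4*36 + 36*(-100)) - 19326) = √((3 + 144 - 3600) - 19326) = √(-3453 - 19326) = √(-22779) = 3*I*√2531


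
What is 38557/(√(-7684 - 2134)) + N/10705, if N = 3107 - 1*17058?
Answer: -13951/10705 - 38557*I*√9818/9818 ≈ -1.3032 - 389.13*I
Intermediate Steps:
N = -13951 (N = 3107 - 17058 = -13951)
38557/(√(-7684 - 2134)) + N/10705 = 38557/(√(-7684 - 2134)) - 13951/10705 = 38557/(√(-9818)) - 13951*1/10705 = 38557/((I*√9818)) - 13951/10705 = 38557*(-I*√9818/9818) - 13951/10705 = -38557*I*√9818/9818 - 13951/10705 = -13951/10705 - 38557*I*√9818/9818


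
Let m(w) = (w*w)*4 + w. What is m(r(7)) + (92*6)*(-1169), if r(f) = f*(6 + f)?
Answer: -612073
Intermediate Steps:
m(w) = w + 4*w**2 (m(w) = w**2*4 + w = 4*w**2 + w = w + 4*w**2)
m(r(7)) + (92*6)*(-1169) = (7*(6 + 7))*(1 + 4*(7*(6 + 7))) + (92*6)*(-1169) = (7*13)*(1 + 4*(7*13)) + 552*(-1169) = 91*(1 + 4*91) - 645288 = 91*(1 + 364) - 645288 = 91*365 - 645288 = 33215 - 645288 = -612073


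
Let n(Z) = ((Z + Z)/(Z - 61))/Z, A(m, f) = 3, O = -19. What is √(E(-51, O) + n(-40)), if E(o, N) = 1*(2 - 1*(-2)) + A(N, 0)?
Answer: √71205/101 ≈ 2.6420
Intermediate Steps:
n(Z) = 2/(-61 + Z) (n(Z) = ((2*Z)/(-61 + Z))/Z = (2*Z/(-61 + Z))/Z = 2/(-61 + Z))
E(o, N) = 7 (E(o, N) = 1*(2 - 1*(-2)) + 3 = 1*(2 + 2) + 3 = 1*4 + 3 = 4 + 3 = 7)
√(E(-51, O) + n(-40)) = √(7 + 2/(-61 - 40)) = √(7 + 2/(-101)) = √(7 + 2*(-1/101)) = √(7 - 2/101) = √(705/101) = √71205/101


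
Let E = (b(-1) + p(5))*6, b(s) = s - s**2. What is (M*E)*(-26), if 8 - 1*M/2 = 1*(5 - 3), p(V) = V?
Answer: -5616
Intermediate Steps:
M = 12 (M = 16 - 2*(5 - 3) = 16 - 2*2 = 16 - 4 = 12)
E = 18 (E = (-(1 - 1*(-1)) + 5)*6 = (-(1 + 1) + 5)*6 = (-1*2 + 5)*6 = (-2 + 5)*6 = 3*6 = 18)
(M*E)*(-26) = (12*18)*(-26) = 216*(-26) = -5616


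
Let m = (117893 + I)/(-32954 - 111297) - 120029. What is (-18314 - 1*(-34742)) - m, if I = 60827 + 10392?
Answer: 19684247819/144251 ≈ 1.3646e+5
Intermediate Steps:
I = 71219
m = -17314492391/144251 (m = (117893 + 71219)/(-32954 - 111297) - 120029 = 189112/(-144251) - 120029 = 189112*(-1/144251) - 120029 = -189112/144251 - 120029 = -17314492391/144251 ≈ -1.2003e+5)
(-18314 - 1*(-34742)) - m = (-18314 - 1*(-34742)) - 1*(-17314492391/144251) = (-18314 + 34742) + 17314492391/144251 = 16428 + 17314492391/144251 = 19684247819/144251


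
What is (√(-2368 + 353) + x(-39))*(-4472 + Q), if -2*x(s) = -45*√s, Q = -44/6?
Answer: I*(-100785*√39 - 13438*√2015/3) ≈ -8.3047e+5*I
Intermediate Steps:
Q = -22/3 (Q = -44*⅙ = -22/3 ≈ -7.3333)
x(s) = 45*√s/2 (x(s) = -(-45)*√s/2 = 45*√s/2)
(√(-2368 + 353) + x(-39))*(-4472 + Q) = (√(-2368 + 353) + 45*√(-39)/2)*(-4472 - 22/3) = (√(-2015) + 45*(I*√39)/2)*(-13438/3) = (I*√2015 + 45*I*√39/2)*(-13438/3) = -100785*I*√39 - 13438*I*√2015/3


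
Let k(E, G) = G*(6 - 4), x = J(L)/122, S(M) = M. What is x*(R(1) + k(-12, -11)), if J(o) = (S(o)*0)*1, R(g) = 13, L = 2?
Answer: 0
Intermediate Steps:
J(o) = 0 (J(o) = (o*0)*1 = 0*1 = 0)
x = 0 (x = 0/122 = 0*(1/122) = 0)
k(E, G) = 2*G (k(E, G) = G*2 = 2*G)
x*(R(1) + k(-12, -11)) = 0*(13 + 2*(-11)) = 0*(13 - 22) = 0*(-9) = 0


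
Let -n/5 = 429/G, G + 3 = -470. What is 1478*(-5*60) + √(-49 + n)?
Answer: -443400 + 2*I*√20554/43 ≈ -4.434e+5 + 6.6682*I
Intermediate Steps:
G = -473 (G = -3 - 470 = -473)
n = 195/43 (n = -2145/(-473) = -2145*(-1)/473 = -5*(-39/43) = 195/43 ≈ 4.5349)
1478*(-5*60) + √(-49 + n) = 1478*(-5*60) + √(-49 + 195/43) = 1478*(-300) + √(-1912/43) = -443400 + 2*I*√20554/43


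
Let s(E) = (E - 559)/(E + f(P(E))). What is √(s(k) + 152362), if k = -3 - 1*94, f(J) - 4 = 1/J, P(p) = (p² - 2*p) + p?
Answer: √119085066922808490/884057 ≈ 390.34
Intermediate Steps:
P(p) = p² - p
f(J) = 4 + 1/J
k = -97 (k = -3 - 94 = -97)
s(E) = (-559 + E)/(4 + E + 1/(E*(-1 + E))) (s(E) = (E - 559)/(E + (4 + 1/(E*(-1 + E)))) = (-559 + E)/(E + (4 + 1/(E*(-1 + E)))) = (-559 + E)/(4 + E + 1/(E*(-1 + E))))
√(s(k) + 152362) = √((-559 - 97)/(4 - 97 + 1/((-97)*(-1 - 97))) + 152362) = √(-656/(4 - 97 - 1/97/(-98)) + 152362) = √(-656/(4 - 97 - 1/97*(-1/98)) + 152362) = √(-656/(4 - 97 + 1/9506) + 152362) = √(-656/(-884057/9506) + 152362) = √(-9506/884057*(-656) + 152362) = √(6235936/884057 + 152362) = √(134702928570/884057) = √119085066922808490/884057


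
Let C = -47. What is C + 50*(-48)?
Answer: -2447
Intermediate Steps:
C + 50*(-48) = -47 + 50*(-48) = -47 - 2400 = -2447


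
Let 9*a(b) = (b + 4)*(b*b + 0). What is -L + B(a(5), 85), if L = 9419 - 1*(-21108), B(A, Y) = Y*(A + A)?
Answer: -26277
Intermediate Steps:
a(b) = b²*(4 + b)/9 (a(b) = ((b + 4)*(b*b + 0))/9 = ((4 + b)*(b² + 0))/9 = ((4 + b)*b²)/9 = (b²*(4 + b))/9 = b²*(4 + b)/9)
B(A, Y) = 2*A*Y (B(A, Y) = Y*(2*A) = 2*A*Y)
L = 30527 (L = 9419 + 21108 = 30527)
-L + B(a(5), 85) = -1*30527 + 2*((⅑)*5²*(4 + 5))*85 = -30527 + 2*((⅑)*25*9)*85 = -30527 + 2*25*85 = -30527 + 4250 = -26277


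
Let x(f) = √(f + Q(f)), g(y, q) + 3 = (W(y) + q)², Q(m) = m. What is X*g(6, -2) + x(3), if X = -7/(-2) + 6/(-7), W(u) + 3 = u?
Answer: -37/7 + √6 ≈ -2.8362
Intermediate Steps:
W(u) = -3 + u
X = 37/14 (X = -7*(-½) + 6*(-⅐) = 7/2 - 6/7 = 37/14 ≈ 2.6429)
g(y, q) = -3 + (-3 + q + y)² (g(y, q) = -3 + ((-3 + y) + q)² = -3 + (-3 + q + y)²)
x(f) = √2*√f (x(f) = √(f + f) = √(2*f) = √2*√f)
X*g(6, -2) + x(3) = 37*(-3 + (-3 - 2 + 6)²)/14 + √2*√3 = 37*(-3 + 1²)/14 + √6 = 37*(-3 + 1)/14 + √6 = (37/14)*(-2) + √6 = -37/7 + √6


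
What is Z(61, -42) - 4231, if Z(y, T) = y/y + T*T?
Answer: -2466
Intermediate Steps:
Z(y, T) = 1 + T²
Z(61, -42) - 4231 = (1 + (-42)²) - 4231 = (1 + 1764) - 4231 = 1765 - 4231 = -2466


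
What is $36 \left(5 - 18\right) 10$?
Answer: $-4680$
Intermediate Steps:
$36 \left(5 - 18\right) 10 = 36 \left(-13\right) 10 = \left(-468\right) 10 = -4680$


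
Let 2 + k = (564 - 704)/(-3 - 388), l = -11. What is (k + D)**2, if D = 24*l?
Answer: 10788145956/152881 ≈ 70566.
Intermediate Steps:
D = -264 (D = 24*(-11) = -264)
k = -642/391 (k = -2 + (564 - 704)/(-3 - 388) = -2 - 140/(-391) = -2 - 140*(-1/391) = -2 + 140/391 = -642/391 ≈ -1.6419)
(k + D)**2 = (-642/391 - 264)**2 = (-103866/391)**2 = 10788145956/152881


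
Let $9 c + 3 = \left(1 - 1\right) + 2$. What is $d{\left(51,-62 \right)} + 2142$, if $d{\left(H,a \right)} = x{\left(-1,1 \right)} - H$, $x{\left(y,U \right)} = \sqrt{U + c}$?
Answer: $2091 + \frac{2 \sqrt{2}}{3} \approx 2091.9$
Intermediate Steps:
$c = - \frac{1}{9}$ ($c = - \frac{1}{3} + \frac{\left(1 - 1\right) + 2}{9} = - \frac{1}{3} + \frac{0 + 2}{9} = - \frac{1}{3} + \frac{1}{9} \cdot 2 = - \frac{1}{3} + \frac{2}{9} = - \frac{1}{9} \approx -0.11111$)
$x{\left(y,U \right)} = \sqrt{- \frac{1}{9} + U}$ ($x{\left(y,U \right)} = \sqrt{U - \frac{1}{9}} = \sqrt{- \frac{1}{9} + U}$)
$d{\left(H,a \right)} = - H + \frac{2 \sqrt{2}}{3}$ ($d{\left(H,a \right)} = \frac{\sqrt{-1 + 9 \cdot 1}}{3} - H = \frac{\sqrt{-1 + 9}}{3} - H = \frac{\sqrt{8}}{3} - H = \frac{2 \sqrt{2}}{3} - H = - H + \frac{2 \sqrt{2}}{3}$)
$d{\left(51,-62 \right)} + 2142 = \left(\left(-1\right) 51 + \frac{2 \sqrt{2}}{3}\right) + 2142 = \left(-51 + \frac{2 \sqrt{2}}{3}\right) + 2142 = 2091 + \frac{2 \sqrt{2}}{3}$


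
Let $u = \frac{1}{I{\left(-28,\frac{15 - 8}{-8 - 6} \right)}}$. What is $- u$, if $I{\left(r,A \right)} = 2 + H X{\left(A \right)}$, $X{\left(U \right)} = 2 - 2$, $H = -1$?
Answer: $- \frac{1}{2} \approx -0.5$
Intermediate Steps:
$X{\left(U \right)} = 0$ ($X{\left(U \right)} = 2 - 2 = 0$)
$I{\left(r,A \right)} = 2$ ($I{\left(r,A \right)} = 2 - 0 = 2 + 0 = 2$)
$u = \frac{1}{2} \approx 0.5$
$- u = \left(-1\right) \frac{1}{2} = - \frac{1}{2}$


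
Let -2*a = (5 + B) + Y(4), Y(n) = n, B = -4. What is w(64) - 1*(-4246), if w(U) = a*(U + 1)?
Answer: 8167/2 ≈ 4083.5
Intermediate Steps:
a = -5/2 (a = -((5 - 4) + 4)/2 = -(1 + 4)/2 = -½*5 = -5/2 ≈ -2.5000)
w(U) = -5/2 - 5*U/2 (w(U) = -5*(U + 1)/2 = -5*(1 + U)/2 = -5/2 - 5*U/2)
w(64) - 1*(-4246) = (-5/2 - 5/2*64) - 1*(-4246) = (-5/2 - 160) + 4246 = -325/2 + 4246 = 8167/2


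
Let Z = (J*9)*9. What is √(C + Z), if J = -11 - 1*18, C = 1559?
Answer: I*√790 ≈ 28.107*I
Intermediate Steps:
J = -29 (J = -11 - 18 = -29)
Z = -2349 (Z = -29*9*9 = -261*9 = -2349)
√(C + Z) = √(1559 - 2349) = √(-790) = I*√790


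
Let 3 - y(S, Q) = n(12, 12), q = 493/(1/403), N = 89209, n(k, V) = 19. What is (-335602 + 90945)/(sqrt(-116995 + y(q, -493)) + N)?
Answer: -3117943759/1136908956 + 34951*I*sqrt(117011)/1136908956 ≈ -2.7425 + 0.010516*I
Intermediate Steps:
q = 198679 (q = 493/(1/403) = 493*403 = 198679)
y(S, Q) = -16 (y(S, Q) = 3 - 1*19 = 3 - 19 = -16)
(-335602 + 90945)/(sqrt(-116995 + y(q, -493)) + N) = (-335602 + 90945)/(sqrt(-116995 - 16) + 89209) = -244657/(sqrt(-117011) + 89209) = -244657/(I*sqrt(117011) + 89209) = -244657/(89209 + I*sqrt(117011))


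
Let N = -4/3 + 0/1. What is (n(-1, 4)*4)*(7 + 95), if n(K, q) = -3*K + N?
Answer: 680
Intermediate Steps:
N = -4/3 (N = -4*⅓ + 0*1 = -4/3 + 0 = -4/3 ≈ -1.3333)
n(K, q) = -4/3 - 3*K (n(K, q) = -3*K - 4/3 = -4/3 - 3*K)
(n(-1, 4)*4)*(7 + 95) = ((-4/3 - 3*(-1))*4)*(7 + 95) = ((-4/3 + 3)*4)*102 = ((5/3)*4)*102 = (20/3)*102 = 680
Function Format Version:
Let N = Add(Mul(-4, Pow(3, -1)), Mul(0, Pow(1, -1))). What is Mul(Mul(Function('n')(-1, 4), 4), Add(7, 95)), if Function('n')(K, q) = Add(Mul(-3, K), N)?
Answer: 680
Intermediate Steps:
N = Rational(-4, 3) (N = Add(Mul(-4, Rational(1, 3)), Mul(0, 1)) = Add(Rational(-4, 3), 0) = Rational(-4, 3) ≈ -1.3333)
Function('n')(K, q) = Add(Rational(-4, 3), Mul(-3, K)) (Function('n')(K, q) = Add(Mul(-3, K), Rational(-4, 3)) = Add(Rational(-4, 3), Mul(-3, K)))
Mul(Mul(Function('n')(-1, 4), 4), Add(7, 95)) = Mul(Mul(Add(Rational(-4, 3), Mul(-3, -1)), 4), Add(7, 95)) = Mul(Mul(Add(Rational(-4, 3), 3), 4), 102) = Mul(Mul(Rational(5, 3), 4), 102) = Mul(Rational(20, 3), 102) = 680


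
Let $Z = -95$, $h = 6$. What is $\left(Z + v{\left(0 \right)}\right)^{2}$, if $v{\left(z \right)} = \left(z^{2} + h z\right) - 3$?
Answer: $9604$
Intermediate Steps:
$v{\left(z \right)} = -3 + z^{2} + 6 z$ ($v{\left(z \right)} = \left(z^{2} + 6 z\right) - 3 = -3 + z^{2} + 6 z$)
$\left(Z + v{\left(0 \right)}\right)^{2} = \left(-95 + \left(-3 + 0^{2} + 6 \cdot 0\right)\right)^{2} = \left(-95 + \left(-3 + 0 + 0\right)\right)^{2} = \left(-95 - 3\right)^{2} = \left(-98\right)^{2} = 9604$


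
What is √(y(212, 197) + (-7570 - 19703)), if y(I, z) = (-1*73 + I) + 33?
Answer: I*√27101 ≈ 164.62*I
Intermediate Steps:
y(I, z) = -40 + I (y(I, z) = (-73 + I) + 33 = -40 + I)
√(y(212, 197) + (-7570 - 19703)) = √((-40 + 212) + (-7570 - 19703)) = √(172 - 27273) = √(-27101) = I*√27101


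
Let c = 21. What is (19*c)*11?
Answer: 4389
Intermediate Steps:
(19*c)*11 = (19*21)*11 = 399*11 = 4389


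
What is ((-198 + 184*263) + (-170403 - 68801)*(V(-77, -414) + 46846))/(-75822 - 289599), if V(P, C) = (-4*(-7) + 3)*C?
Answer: 2711919418/121807 ≈ 22264.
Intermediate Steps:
V(P, C) = 31*C (V(P, C) = (28 + 3)*C = 31*C)
((-198 + 184*263) + (-170403 - 68801)*(V(-77, -414) + 46846))/(-75822 - 289599) = ((-198 + 184*263) + (-170403 - 68801)*(31*(-414) + 46846))/(-75822 - 289599) = ((-198 + 48392) - 239204*(-12834 + 46846))/(-365421) = (48194 - 239204*34012)*(-1/365421) = (48194 - 8135806448)*(-1/365421) = -8135758254*(-1/365421) = 2711919418/121807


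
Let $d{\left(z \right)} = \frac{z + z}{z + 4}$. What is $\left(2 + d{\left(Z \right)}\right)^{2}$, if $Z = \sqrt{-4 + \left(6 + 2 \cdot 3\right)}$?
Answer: $8$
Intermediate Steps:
$Z = 2 \sqrt{2}$ ($Z = \sqrt{-4 + \left(6 + 6\right)} = \sqrt{-4 + 12} = \sqrt{8} = 2 \sqrt{2} \approx 2.8284$)
$d{\left(z \right)} = \frac{2 z}{4 + z}$
$\left(2 + d{\left(Z \right)}\right)^{2} = \left(2 + \frac{2 \cdot 2 \sqrt{2}}{4 + 2 \sqrt{2}}\right)^{2} = \left(2 + \frac{4 \sqrt{2}}{4 + 2 \sqrt{2}}\right)^{2}$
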